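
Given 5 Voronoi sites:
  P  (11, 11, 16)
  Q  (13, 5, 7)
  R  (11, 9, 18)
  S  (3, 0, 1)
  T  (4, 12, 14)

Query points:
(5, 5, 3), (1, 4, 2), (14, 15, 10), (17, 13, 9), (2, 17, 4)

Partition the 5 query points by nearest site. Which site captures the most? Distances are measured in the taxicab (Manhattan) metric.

S

(5, 5, 3) — d to each: P:25, Q:12, R:25, S:9, T:19 → nearest is S
(1, 4, 2) — d to each: P:31, Q:18, R:31, S:7, T:23 → nearest is S
(14, 15, 10) — d to each: P:13, Q:14, R:17, S:35, T:17 → nearest is P
(17, 13, 9) — d to each: P:15, Q:14, R:19, S:35, T:19 → nearest is Q
(2, 17, 4) — d to each: P:27, Q:26, R:31, S:21, T:17 → nearest is T
Tally — P:1, Q:1, S:2, T:1. S captures the most (2).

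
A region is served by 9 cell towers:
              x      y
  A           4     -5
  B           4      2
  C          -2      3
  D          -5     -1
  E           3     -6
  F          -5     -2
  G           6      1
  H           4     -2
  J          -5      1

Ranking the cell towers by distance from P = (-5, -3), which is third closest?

J

Since √ is increasing, it suffices to compare squared distances:
|PA|² = (-5−4)² + (-3−(-5))² = 81 + 4 = 85
|PB|² = (-5−4)² + (-3−2)² = 81 + 25 = 106
|PC|² = (-5−(-2))² + (-3−3)² = 9 + 36 = 45
|PD|² = (-5−(-5))² + (-3−(-1))² = 0 + 4 = 4
|PE|² = (-5−3)² + (-3−(-6))² = 64 + 9 = 73
|PF|² = (-5−(-5))² + (-3−(-2))² = 0 + 1 = 1
|PG|² = (-5−6)² + (-3−1)² = 121 + 16 = 137
|PH|² = (-5−4)² + (-3−(-2))² = 81 + 1 = 82
|PJ|² = (-5−(-5))² + (-3−1)² = 0 + 16 = 16
Sorted ascending: F, D, J, C, … — the third-nearest is J.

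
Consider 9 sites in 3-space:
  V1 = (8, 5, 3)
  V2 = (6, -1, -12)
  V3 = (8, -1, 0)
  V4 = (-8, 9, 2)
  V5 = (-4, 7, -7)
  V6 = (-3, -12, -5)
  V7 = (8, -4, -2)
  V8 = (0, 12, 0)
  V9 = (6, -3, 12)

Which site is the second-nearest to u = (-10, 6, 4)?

Squared Euclidean distances:
|uV1|² = (-10−8)² + (6−5)² + (4−3)² = 324 + 1 + 1 = 326
|uV2|² = (-10−6)² + (6−(-1))² + (4−(-12))² = 256 + 49 + 256 = 561
|uV3|² = (-10−8)² + (6−(-1))² + (4−0)² = 324 + 49 + 16 = 389
|uV4|² = (-10−(-8))² + (6−9)² + (4−2)² = 4 + 9 + 4 = 17
|uV5|² = (-10−(-4))² + (6−7)² + (4−(-7))² = 36 + 1 + 121 = 158
|uV6|² = (-10−(-3))² + (6−(-12))² + (4−(-5))² = 49 + 324 + 81 = 454
|uV7|² = (-10−8)² + (6−(-4))² + (4−(-2))² = 324 + 100 + 36 = 460
|uV8|² = (-10−0)² + (6−12)² + (4−0)² = 100 + 36 + 16 = 152
|uV9|² = (-10−6)² + (6−(-3))² + (4−12)² = 256 + 81 + 64 = 401
Sorted ascending: V4, V8, V5, … — the second-nearest is V8.

V8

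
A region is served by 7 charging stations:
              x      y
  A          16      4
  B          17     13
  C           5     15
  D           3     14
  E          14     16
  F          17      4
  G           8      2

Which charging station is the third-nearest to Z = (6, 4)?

Squared Euclidean distances:
|ZA|² = (6−16)² + (4−4)² = 100 + 0 = 100
|ZB|² = (6−17)² + (4−13)² = 121 + 81 = 202
|ZC|² = (6−5)² + (4−15)² = 1 + 121 = 122
|ZD|² = (6−3)² + (4−14)² = 9 + 100 = 109
|ZE|² = (6−14)² + (4−16)² = 64 + 144 = 208
|ZF|² = (6−17)² + (4−4)² = 121 + 0 = 121
|ZG|² = (6−8)² + (4−2)² = 4 + 4 = 8
Sorted ascending: G, A, D, F, … — the third-nearest is D.

D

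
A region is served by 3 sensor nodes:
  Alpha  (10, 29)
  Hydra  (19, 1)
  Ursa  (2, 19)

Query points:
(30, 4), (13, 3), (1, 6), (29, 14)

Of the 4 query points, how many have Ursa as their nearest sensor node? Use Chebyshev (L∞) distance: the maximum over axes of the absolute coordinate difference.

(30, 4) — d to each: Alpha:25, Hydra:11, Ursa:28 → nearest is Hydra
(13, 3) — d to each: Alpha:26, Hydra:6, Ursa:16 → nearest is Hydra
(1, 6) — d to each: Alpha:23, Hydra:18, Ursa:13 → nearest is Ursa
(29, 14) — d to each: Alpha:19, Hydra:13, Ursa:27 → nearest is Hydra
1 of the 4 points has Ursa as nearest.

1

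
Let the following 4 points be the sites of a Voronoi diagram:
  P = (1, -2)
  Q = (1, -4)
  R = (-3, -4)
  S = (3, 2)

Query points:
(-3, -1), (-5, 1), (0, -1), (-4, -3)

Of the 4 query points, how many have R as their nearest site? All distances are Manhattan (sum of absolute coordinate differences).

(-3, -1) — d to each: P:5, Q:7, R:3, S:9 → nearest is R
(-5, 1) — d to each: P:9, Q:11, R:7, S:9 → nearest is R
(0, -1) — d to each: P:2, Q:4, R:6, S:6 → nearest is P
(-4, -3) — d to each: P:6, Q:6, R:2, S:12 → nearest is R
3 of the 4 points have R as nearest.

3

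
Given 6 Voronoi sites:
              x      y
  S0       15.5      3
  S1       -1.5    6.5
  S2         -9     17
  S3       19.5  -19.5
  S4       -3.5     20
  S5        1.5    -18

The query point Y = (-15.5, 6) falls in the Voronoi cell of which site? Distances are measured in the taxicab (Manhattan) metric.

S1

d(Y,S0) = |-15.5−15.5| + |6−3| = 31 + 3 = 34
d(Y,S1) = |-15.5−(-1.5)| + |6−6.5| = 14 + 0.5 = 14.5
d(Y,S2) = |-15.5−(-9)| + |6−17| = 6.5 + 11 = 17.5
d(Y,S3) = |-15.5−19.5| + |6−(-19.5)| = 35 + 25.5 = 60.5
d(Y,S4) = |-15.5−(-3.5)| + |6−20| = 12 + 14 = 26
d(Y,S5) = |-15.5−1.5| + |6−(-18)| = 17 + 24 = 41
S1 is nearest.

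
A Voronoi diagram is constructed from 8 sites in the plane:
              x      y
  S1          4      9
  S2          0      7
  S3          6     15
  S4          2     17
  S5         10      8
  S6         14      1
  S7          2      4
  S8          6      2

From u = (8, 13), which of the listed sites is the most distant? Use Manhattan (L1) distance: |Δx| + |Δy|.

d(u,S1) = 4 + 4 = 8
d(u,S2) = 8 + 6 = 14
d(u,S3) = 2 + 2 = 4
d(u,S4) = 6 + 4 = 10
d(u,S5) = 2 + 5 = 7
d(u,S6) = 6 + 12 = 18
d(u,S7) = 6 + 9 = 15
d(u,S8) = 2 + 11 = 13
The largest is to S6.

S6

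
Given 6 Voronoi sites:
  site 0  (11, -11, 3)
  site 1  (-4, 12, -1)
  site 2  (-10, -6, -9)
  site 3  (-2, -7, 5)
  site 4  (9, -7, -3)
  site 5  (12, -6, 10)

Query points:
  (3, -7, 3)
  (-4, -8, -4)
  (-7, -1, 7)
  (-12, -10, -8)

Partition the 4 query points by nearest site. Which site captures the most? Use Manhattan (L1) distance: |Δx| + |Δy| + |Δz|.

site 3

(3, -7, 3) — d to each: site 0:12, site 1:30, site 2:26, site 3:7, site 4:12, site 5:17 → nearest is site 3
(-4, -8, -4) — d to each: site 0:25, site 1:23, site 2:13, site 3:12, site 4:15, site 5:32 → nearest is site 3
(-7, -1, 7) — d to each: site 0:32, site 1:24, site 2:24, site 3:13, site 4:32, site 5:27 → nearest is site 3
(-12, -10, -8) — d to each: site 0:35, site 1:37, site 2:7, site 3:26, site 4:29, site 5:46 → nearest is site 2
Tally — site 2:1, site 3:3. site 3 captures the most (3).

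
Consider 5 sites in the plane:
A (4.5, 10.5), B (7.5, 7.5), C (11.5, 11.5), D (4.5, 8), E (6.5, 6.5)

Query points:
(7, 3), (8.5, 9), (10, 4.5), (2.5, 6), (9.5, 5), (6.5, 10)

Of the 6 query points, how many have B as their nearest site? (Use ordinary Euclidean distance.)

(7, 3) — d² to each: A:62.5, B:20.5, C:92.5, D:31.25, E:12.5 → nearest is E
(8.5, 9) — d² to each: A:18.25, B:3.25, C:15.25, D:17, E:10.25 → nearest is B
(10, 4.5) — d² to each: A:66.25, B:15.25, C:51.25, D:42.5, E:16.25 → nearest is B
(2.5, 6) — d² to each: A:24.25, B:27.25, C:111.25, D:8, E:16.25 → nearest is D
(9.5, 5) — d² to each: A:55.25, B:10.25, C:46.25, D:34, E:11.25 → nearest is B
(6.5, 10) — d² to each: A:4.25, B:7.25, C:27.25, D:8, E:12.25 → nearest is A
3 of the 6 points have B as nearest.

3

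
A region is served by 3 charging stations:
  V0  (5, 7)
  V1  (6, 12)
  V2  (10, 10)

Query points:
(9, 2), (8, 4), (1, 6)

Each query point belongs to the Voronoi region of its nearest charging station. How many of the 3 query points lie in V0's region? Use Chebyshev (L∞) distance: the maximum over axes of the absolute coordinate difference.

3

(9, 2) — d to each: V0:5, V1:10, V2:8 → nearest is V0
(8, 4) — d to each: V0:3, V1:8, V2:6 → nearest is V0
(1, 6) — d to each: V0:4, V1:6, V2:9 → nearest is V0
3 of the 3 points have V0 as nearest.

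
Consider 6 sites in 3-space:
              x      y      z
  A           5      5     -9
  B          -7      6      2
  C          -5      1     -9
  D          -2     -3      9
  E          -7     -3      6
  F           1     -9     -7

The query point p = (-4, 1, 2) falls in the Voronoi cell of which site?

Squared Euclidean distances:
|pA|² = 81 + 16 + 121 = 218
|pB|² = 9 + 25 + 0 = 34
|pC|² = 1 + 0 + 121 = 122
|pD|² = 4 + 16 + 49 = 69
|pE|² = 9 + 16 + 16 = 41
|pF|² = 25 + 100 + 81 = 206
Minimum is at B.

B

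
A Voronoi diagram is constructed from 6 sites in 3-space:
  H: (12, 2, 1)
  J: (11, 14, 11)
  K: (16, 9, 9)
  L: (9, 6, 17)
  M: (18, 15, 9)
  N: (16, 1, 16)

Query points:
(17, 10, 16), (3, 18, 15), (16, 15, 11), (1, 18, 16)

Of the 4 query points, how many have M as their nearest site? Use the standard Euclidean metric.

1

(17, 10, 16) — d² to each: H:314, J:77, K:51, L:81, M:75, N:82 → nearest is K
(3, 18, 15) — d² to each: H:533, J:96, K:286, L:184, M:270, N:459 → nearest is J
(16, 15, 11) — d² to each: H:285, J:26, K:40, L:166, M:8, N:221 → nearest is M
(1, 18, 16) — d² to each: H:602, J:141, K:355, L:209, M:347, N:514 → nearest is J
1 of the 4 points has M as nearest.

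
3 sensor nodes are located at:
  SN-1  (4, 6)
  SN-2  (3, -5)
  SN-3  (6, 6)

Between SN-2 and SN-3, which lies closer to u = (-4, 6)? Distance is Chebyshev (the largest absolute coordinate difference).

d(u, SN-2) = max(7, 11) = 11
d(u, SN-3) = max(10, 0) = 10
11 > 10, so SN-3 is closer.

SN-3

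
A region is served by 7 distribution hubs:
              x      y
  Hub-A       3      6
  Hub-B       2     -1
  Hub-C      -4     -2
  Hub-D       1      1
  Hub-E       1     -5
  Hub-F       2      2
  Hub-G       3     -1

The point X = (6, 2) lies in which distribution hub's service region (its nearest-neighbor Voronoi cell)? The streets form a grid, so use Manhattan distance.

d(X, Hub-A) = 3 + 4 = 7
d(X, Hub-B) = 4 + 3 = 7
d(X, Hub-C) = 10 + 4 = 14
d(X, Hub-D) = 5 + 1 = 6
d(X, Hub-E) = 5 + 7 = 12
d(X, Hub-F) = 4 + 0 = 4
d(X, Hub-G) = 3 + 3 = 6
Hub-F is nearest.

Hub-F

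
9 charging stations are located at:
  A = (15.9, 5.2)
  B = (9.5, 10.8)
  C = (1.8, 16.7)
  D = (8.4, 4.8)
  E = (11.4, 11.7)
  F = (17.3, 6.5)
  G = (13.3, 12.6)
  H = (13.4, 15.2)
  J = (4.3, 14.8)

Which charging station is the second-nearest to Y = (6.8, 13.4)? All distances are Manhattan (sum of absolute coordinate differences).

d(Y,A) = |6.8−15.9| + |13.4−5.2| = 9.1 + 8.2 = 17.3
d(Y,B) = |6.8−9.5| + |13.4−10.8| = 2.7 + 2.6 = 5.3
d(Y,C) = |6.8−1.8| + |13.4−16.7| = 5 + 3.3 = 8.3
d(Y,D) = |6.8−8.4| + |13.4−4.8| = 1.6 + 8.6 = 10.2
d(Y,E) = |6.8−11.4| + |13.4−11.7| = 4.6 + 1.7 = 6.3
d(Y,F) = |6.8−17.3| + |13.4−6.5| = 10.5 + 6.9 = 17.4
d(Y,G) = |6.8−13.3| + |13.4−12.6| = 6.5 + 0.8 = 7.3
d(Y,H) = |6.8−13.4| + |13.4−15.2| = 6.6 + 1.8 = 8.4
d(Y,J) = |6.8−4.3| + |13.4−14.8| = 2.5 + 1.4 = 3.9
Sorted ascending: J, B, E, … — the second-nearest is B.

B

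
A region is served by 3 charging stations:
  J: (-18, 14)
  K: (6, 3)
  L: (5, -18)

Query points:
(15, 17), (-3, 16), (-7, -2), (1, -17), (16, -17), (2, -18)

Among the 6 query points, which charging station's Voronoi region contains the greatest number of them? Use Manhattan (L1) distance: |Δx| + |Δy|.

L

(15, 17) — d to each: J:36, K:23, L:45 → nearest is K
(-3, 16) — d to each: J:17, K:22, L:42 → nearest is J
(-7, -2) — d to each: J:27, K:18, L:28 → nearest is K
(1, -17) — d to each: J:50, K:25, L:5 → nearest is L
(16, -17) — d to each: J:65, K:30, L:12 → nearest is L
(2, -18) — d to each: J:52, K:25, L:3 → nearest is L
Tally — J:1, K:2, L:3. L captures the most (3).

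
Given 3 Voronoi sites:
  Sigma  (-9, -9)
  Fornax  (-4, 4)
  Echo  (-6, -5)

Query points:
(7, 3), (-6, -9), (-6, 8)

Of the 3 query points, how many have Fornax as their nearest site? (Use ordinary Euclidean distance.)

2

(7, 3) — d² to each: Sigma:400, Fornax:122, Echo:233 → nearest is Fornax
(-6, -9) — d² to each: Sigma:9, Fornax:173, Echo:16 → nearest is Sigma
(-6, 8) — d² to each: Sigma:298, Fornax:20, Echo:169 → nearest is Fornax
2 of the 3 points have Fornax as nearest.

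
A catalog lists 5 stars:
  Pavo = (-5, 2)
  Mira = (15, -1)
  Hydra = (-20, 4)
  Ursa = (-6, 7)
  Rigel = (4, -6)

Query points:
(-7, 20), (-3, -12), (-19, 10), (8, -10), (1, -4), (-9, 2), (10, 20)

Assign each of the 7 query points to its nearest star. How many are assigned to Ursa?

2

(-7, 20) — d² to each: Pavo:328, Mira:925, Hydra:425, Ursa:170, Rigel:797 → nearest is Ursa
(-3, -12) — d² to each: Pavo:200, Mira:445, Hydra:545, Ursa:370, Rigel:85 → nearest is Rigel
(-19, 10) — d² to each: Pavo:260, Mira:1277, Hydra:37, Ursa:178, Rigel:785 → nearest is Hydra
(8, -10) — d² to each: Pavo:313, Mira:130, Hydra:980, Ursa:485, Rigel:32 → nearest is Rigel
(1, -4) — d² to each: Pavo:72, Mira:205, Hydra:505, Ursa:170, Rigel:13 → nearest is Rigel
(-9, 2) — d² to each: Pavo:16, Mira:585, Hydra:125, Ursa:34, Rigel:233 → nearest is Pavo
(10, 20) — d² to each: Pavo:549, Mira:466, Hydra:1156, Ursa:425, Rigel:712 → nearest is Ursa
2 of the 7 points have Ursa as nearest.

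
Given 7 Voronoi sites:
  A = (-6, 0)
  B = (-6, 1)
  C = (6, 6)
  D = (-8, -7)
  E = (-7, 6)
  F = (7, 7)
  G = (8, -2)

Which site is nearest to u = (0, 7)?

C

Since √ is increasing, it suffices to compare squared distances:
|uA|² = (0−(-6))² + (7−0)² = 36 + 49 = 85
|uB|² = (0−(-6))² + (7−1)² = 36 + 36 = 72
|uC|² = (0−6)² + (7−6)² = 36 + 1 = 37
|uD|² = (0−(-8))² + (7−(-7))² = 64 + 196 = 260
|uE|² = (0−(-7))² + (7−6)² = 49 + 1 = 50
|uF|² = (0−7)² + (7−7)² = 49 + 0 = 49
|uG|² = (0−8)² + (7−(-2))² = 64 + 81 = 145
The smallest is to C, so u lies in the Voronoi region of C.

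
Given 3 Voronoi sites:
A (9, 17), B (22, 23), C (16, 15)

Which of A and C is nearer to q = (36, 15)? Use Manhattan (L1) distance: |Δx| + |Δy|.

d(q,A) = |36−9| + |15−17| = 27 + 2 = 29
d(q,C) = |36−16| + |15−15| = 20 + 0 = 20
29 > 20, so C is closer.

C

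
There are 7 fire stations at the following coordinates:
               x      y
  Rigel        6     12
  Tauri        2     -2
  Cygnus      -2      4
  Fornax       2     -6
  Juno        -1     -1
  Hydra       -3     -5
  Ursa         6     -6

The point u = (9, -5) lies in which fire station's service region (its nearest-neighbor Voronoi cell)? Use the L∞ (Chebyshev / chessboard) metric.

d(u, Rigel) = max(3, 17) = 17
d(u, Tauri) = max(7, 3) = 7
d(u, Cygnus) = max(11, 9) = 11
d(u, Fornax) = max(7, 1) = 7
d(u, Juno) = max(10, 4) = 10
d(u, Hydra) = max(12, 0) = 12
d(u, Ursa) = max(3, 1) = 3
Minimum is at Ursa.

Ursa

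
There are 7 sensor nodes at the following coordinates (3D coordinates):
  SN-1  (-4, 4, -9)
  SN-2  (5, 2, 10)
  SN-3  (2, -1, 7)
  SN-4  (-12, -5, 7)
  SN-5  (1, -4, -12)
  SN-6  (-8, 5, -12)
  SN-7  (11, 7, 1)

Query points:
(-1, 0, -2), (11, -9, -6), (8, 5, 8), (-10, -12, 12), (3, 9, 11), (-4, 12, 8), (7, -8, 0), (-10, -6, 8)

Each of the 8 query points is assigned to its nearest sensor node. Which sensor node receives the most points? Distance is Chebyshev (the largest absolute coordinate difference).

(-1, 0, -2) — d to each: SN-1:7, SN-2:12, SN-3:9, SN-4:11, SN-5:10, SN-6:10, SN-7:12 → nearest is SN-1
(11, -9, -6) — d to each: SN-1:15, SN-2:16, SN-3:13, SN-4:23, SN-5:10, SN-6:19, SN-7:16 → nearest is SN-5
(8, 5, 8) — d to each: SN-1:17, SN-2:3, SN-3:6, SN-4:20, SN-5:20, SN-6:20, SN-7:7 → nearest is SN-2
(-10, -12, 12) — d to each: SN-1:21, SN-2:15, SN-3:12, SN-4:7, SN-5:24, SN-6:24, SN-7:21 → nearest is SN-4
(3, 9, 11) — d to each: SN-1:20, SN-2:7, SN-3:10, SN-4:15, SN-5:23, SN-6:23, SN-7:10 → nearest is SN-2
(-4, 12, 8) — d to each: SN-1:17, SN-2:10, SN-3:13, SN-4:17, SN-5:20, SN-6:20, SN-7:15 → nearest is SN-2
(7, -8, 0) — d to each: SN-1:12, SN-2:10, SN-3:7, SN-4:19, SN-5:12, SN-6:15, SN-7:15 → nearest is SN-3
(-10, -6, 8) — d to each: SN-1:17, SN-2:15, SN-3:12, SN-4:2, SN-5:20, SN-6:20, SN-7:21 → nearest is SN-4
Tally — SN-1:1, SN-2:3, SN-3:1, SN-4:2, SN-5:1. SN-2 captures the most (3).

SN-2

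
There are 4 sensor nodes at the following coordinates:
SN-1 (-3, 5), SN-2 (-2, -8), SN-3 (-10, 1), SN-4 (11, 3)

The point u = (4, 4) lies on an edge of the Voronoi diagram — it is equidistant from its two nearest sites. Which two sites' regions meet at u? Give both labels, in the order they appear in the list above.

SN-1 and SN-4

Squared distances from u to each site:
d²(u, SN-1) = (4−(-3))² + (4−5)² = 49 + 1 = 50
d²(u, SN-2) = (4−(-2))² + (4−(-8))² = 36 + 144 = 180
d²(u, SN-3) = (4−(-10))² + (4−1)² = 196 + 9 = 205
d²(u, SN-4) = (4−11)² + (4−3)² = 49 + 1 = 50
u is equidistant from SN-1 and SN-4 (both at squared distance 50), and every other site is strictly farther — so u lies on the SN-1–SN-4 Voronoi edge.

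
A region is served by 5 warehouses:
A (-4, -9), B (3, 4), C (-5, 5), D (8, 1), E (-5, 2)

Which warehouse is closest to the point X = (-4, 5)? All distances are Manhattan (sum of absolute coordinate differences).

d(X,A) = |-4−(-4)| + |5−(-9)| = 0 + 14 = 14
d(X,B) = |-4−3| + |5−4| = 7 + 1 = 8
d(X,C) = |-4−(-5)| + |5−5| = 1 + 0 = 1
d(X,D) = |-4−8| + |5−1| = 12 + 4 = 16
d(X,E) = |-4−(-5)| + |5−2| = 1 + 3 = 4
C is nearest.

C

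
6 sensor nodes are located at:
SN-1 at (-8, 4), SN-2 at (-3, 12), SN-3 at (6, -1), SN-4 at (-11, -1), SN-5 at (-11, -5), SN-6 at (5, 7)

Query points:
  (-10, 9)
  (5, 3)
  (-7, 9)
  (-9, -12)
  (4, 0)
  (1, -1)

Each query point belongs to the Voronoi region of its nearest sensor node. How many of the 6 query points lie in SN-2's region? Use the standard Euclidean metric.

1

(-10, 9) — d² to each: SN-1:29, SN-2:58, SN-3:356, SN-4:101, SN-5:197, SN-6:229 → nearest is SN-1
(5, 3) — d² to each: SN-1:170, SN-2:145, SN-3:17, SN-4:272, SN-5:320, SN-6:16 → nearest is SN-6
(-7, 9) — d² to each: SN-1:26, SN-2:25, SN-3:269, SN-4:116, SN-5:212, SN-6:148 → nearest is SN-2
(-9, -12) — d² to each: SN-1:257, SN-2:612, SN-3:346, SN-4:125, SN-5:53, SN-6:557 → nearest is SN-5
(4, 0) — d² to each: SN-1:160, SN-2:193, SN-3:5, SN-4:226, SN-5:250, SN-6:50 → nearest is SN-3
(1, -1) — d² to each: SN-1:106, SN-2:185, SN-3:25, SN-4:144, SN-5:160, SN-6:80 → nearest is SN-3
1 of the 6 points has SN-2 as nearest.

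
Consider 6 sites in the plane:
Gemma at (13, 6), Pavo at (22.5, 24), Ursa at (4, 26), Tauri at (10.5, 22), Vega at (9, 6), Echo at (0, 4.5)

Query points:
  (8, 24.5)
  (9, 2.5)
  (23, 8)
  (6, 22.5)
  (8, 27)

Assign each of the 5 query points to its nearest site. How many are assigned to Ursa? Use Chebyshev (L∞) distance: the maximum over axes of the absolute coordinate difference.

2

(8, 24.5) — d to each: Gemma:18.5, Pavo:14.5, Ursa:4, Tauri:2.5, Vega:18.5, Echo:20 → nearest is Tauri
(9, 2.5) — d to each: Gemma:4, Pavo:21.5, Ursa:23.5, Tauri:19.5, Vega:3.5, Echo:9 → nearest is Vega
(23, 8) — d to each: Gemma:10, Pavo:16, Ursa:19, Tauri:14, Vega:14, Echo:23 → nearest is Gemma
(6, 22.5) — d to each: Gemma:16.5, Pavo:16.5, Ursa:3.5, Tauri:4.5, Vega:16.5, Echo:18 → nearest is Ursa
(8, 27) — d to each: Gemma:21, Pavo:14.5, Ursa:4, Tauri:5, Vega:21, Echo:22.5 → nearest is Ursa
2 of the 5 points have Ursa as nearest.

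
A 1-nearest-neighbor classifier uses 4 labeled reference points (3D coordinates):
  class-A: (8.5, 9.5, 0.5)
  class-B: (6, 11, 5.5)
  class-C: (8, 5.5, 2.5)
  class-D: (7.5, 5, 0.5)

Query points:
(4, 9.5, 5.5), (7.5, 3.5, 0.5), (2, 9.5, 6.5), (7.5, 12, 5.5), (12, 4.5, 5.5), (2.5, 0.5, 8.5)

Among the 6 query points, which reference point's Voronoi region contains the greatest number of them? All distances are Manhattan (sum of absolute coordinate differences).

class-B

(4, 9.5, 5.5) — d to each: class-A:9.5, class-B:3.5, class-C:11, class-D:13 → nearest is class-B
(7.5, 3.5, 0.5) — d to each: class-A:7, class-B:14, class-C:4.5, class-D:1.5 → nearest is class-D
(2, 9.5, 6.5) — d to each: class-A:12.5, class-B:6.5, class-C:14, class-D:16 → nearest is class-B
(7.5, 12, 5.5) — d to each: class-A:8.5, class-B:2.5, class-C:10, class-D:12 → nearest is class-B
(12, 4.5, 5.5) — d to each: class-A:13.5, class-B:12.5, class-C:8, class-D:10 → nearest is class-C
(2.5, 0.5, 8.5) — d to each: class-A:23, class-B:17, class-C:16.5, class-D:17.5 → nearest is class-C
Tally — class-B:3, class-C:2, class-D:1. class-B captures the most (3).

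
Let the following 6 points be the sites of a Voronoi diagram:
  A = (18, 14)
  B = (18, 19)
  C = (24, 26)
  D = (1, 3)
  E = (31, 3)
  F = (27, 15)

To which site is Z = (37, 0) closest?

Compare squared distances (the ordering matches that of the actual distances):
|ZA|² = 361 + 196 = 557
|ZB|² = 361 + 361 = 722
|ZC|² = 169 + 676 = 845
|ZD|² = 1296 + 9 = 1305
|ZE|² = 36 + 9 = 45
|ZF|² = 100 + 225 = 325
E is nearest.

E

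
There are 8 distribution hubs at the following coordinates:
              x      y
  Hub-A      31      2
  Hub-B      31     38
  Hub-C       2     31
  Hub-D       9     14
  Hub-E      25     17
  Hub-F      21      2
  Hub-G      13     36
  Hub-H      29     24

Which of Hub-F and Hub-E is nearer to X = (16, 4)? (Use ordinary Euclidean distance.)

Hub-F

Compare squared distances:
d²(X, Hub-F) = (16−21)² + (4−2)² = 25 + 4 = 29
d²(X, Hub-E) = (16−25)² + (4−17)² = 81 + 169 = 250
29 < 250, so Hub-F is closer.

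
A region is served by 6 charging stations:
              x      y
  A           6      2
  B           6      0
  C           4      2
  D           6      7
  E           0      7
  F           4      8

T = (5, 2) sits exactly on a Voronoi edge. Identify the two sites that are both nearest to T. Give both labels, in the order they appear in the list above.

A and C

Squared distances from T to each site:
|TA|² = (5−6)² + (2−2)² = 1 + 0 = 1
|TB|² = (5−6)² + (2−0)² = 1 + 4 = 5
|TC|² = (5−4)² + (2−2)² = 1 + 0 = 1
|TD|² = (5−6)² + (2−7)² = 1 + 25 = 26
|TE|² = (5−0)² + (2−7)² = 25 + 25 = 50
|TF|² = (5−4)² + (2−8)² = 1 + 36 = 37
T is equidistant from A and C (both at squared distance 1), and every other site is strictly farther — so T lies on the A–C Voronoi edge.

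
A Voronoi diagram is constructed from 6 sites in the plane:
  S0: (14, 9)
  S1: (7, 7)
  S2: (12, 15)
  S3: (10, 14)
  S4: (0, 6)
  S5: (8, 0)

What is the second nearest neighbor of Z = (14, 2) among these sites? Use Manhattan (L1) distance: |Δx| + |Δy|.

S5

d(Z,S0) = |14−14| + |2−9| = 0 + 7 = 7
d(Z,S1) = |14−7| + |2−7| = 7 + 5 = 12
d(Z,S2) = |14−12| + |2−15| = 2 + 13 = 15
d(Z,S3) = |14−10| + |2−14| = 4 + 12 = 16
d(Z,S4) = |14−0| + |2−6| = 14 + 4 = 18
d(Z,S5) = |14−8| + |2−0| = 6 + 2 = 8
Sorted ascending: S0, S5, S1, … — the second-nearest is S5.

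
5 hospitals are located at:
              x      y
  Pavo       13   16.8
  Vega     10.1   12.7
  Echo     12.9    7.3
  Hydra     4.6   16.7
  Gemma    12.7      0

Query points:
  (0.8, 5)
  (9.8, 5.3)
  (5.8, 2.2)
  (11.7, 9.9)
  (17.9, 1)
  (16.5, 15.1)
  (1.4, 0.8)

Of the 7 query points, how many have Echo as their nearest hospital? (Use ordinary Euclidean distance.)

(0.8, 5) — d² to each: Pavo:288.08, Vega:145.78, Echo:151.7, Hydra:151.33, Gemma:166.61 → nearest is Vega
(9.8, 5.3) — d² to each: Pavo:142.49, Vega:54.85, Echo:13.61, Hydra:157, Gemma:36.5 → nearest is Echo
(5.8, 2.2) — d² to each: Pavo:265, Vega:128.74, Echo:76.42, Hydra:211.69, Gemma:52.45 → nearest is Gemma
(11.7, 9.9) — d² to each: Pavo:49.3, Vega:10.4, Echo:8.2, Hydra:96.65, Gemma:99.01 → nearest is Echo
(17.9, 1) — d² to each: Pavo:273.65, Vega:197.73, Echo:64.69, Hydra:423.38, Gemma:28.04 → nearest is Gemma
(16.5, 15.1) — d² to each: Pavo:15.14, Vega:46.72, Echo:73.8, Hydra:144.17, Gemma:242.45 → nearest is Pavo
(1.4, 0.8) — d² to each: Pavo:390.56, Vega:217.3, Echo:174.5, Hydra:263.05, Gemma:128.33 → nearest is Gemma
2 of the 7 points have Echo as nearest.

2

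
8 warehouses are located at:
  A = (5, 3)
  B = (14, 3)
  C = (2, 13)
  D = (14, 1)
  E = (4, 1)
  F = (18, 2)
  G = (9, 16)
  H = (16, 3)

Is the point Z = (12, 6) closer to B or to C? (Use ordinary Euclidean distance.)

B

Compare squared distances:
|ZB|² = (12−14)² + (6−3)² = 4 + 9 = 13
|ZC|² = (12−2)² + (6−13)² = 100 + 49 = 149
13 < 149, so B is closer.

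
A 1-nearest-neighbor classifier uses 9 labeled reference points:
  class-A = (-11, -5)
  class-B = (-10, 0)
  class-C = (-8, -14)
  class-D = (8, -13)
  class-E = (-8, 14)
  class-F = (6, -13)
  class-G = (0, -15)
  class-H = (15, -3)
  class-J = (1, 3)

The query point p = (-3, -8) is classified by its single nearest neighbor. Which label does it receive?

class-G

Since √ is increasing, it suffices to compare squared distances:
d²(p, class-A) = (-3−(-11))² + (-8−(-5))² = 64 + 9 = 73
d²(p, class-B) = (-3−(-10))² + (-8−0)² = 49 + 64 = 113
d²(p, class-C) = (-3−(-8))² + (-8−(-14))² = 25 + 36 = 61
d²(p, class-D) = (-3−8)² + (-8−(-13))² = 121 + 25 = 146
d²(p, class-E) = (-3−(-8))² + (-8−14)² = 25 + 484 = 509
d²(p, class-F) = (-3−6)² + (-8−(-13))² = 81 + 25 = 106
d²(p, class-G) = (-3−0)² + (-8−(-15))² = 9 + 49 = 58
d²(p, class-H) = (-3−15)² + (-8−(-3))² = 324 + 25 = 349
d²(p, class-J) = (-3−1)² + (-8−3)² = 16 + 121 = 137
The smallest is to class-G, so p lies in the Voronoi region of class-G.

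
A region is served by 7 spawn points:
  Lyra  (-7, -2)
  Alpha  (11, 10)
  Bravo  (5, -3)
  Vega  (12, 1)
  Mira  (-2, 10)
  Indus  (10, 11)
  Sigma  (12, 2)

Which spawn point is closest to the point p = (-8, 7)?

Mira

Squared Euclidean distances:
d²(p, Lyra) = 1 + 81 = 82
d²(p, Alpha) = 361 + 9 = 370
d²(p, Bravo) = 169 + 100 = 269
d²(p, Vega) = 400 + 36 = 436
d²(p, Mira) = 36 + 9 = 45
d²(p, Indus) = 324 + 16 = 340
d²(p, Sigma) = 400 + 25 = 425
Minimum is at Mira.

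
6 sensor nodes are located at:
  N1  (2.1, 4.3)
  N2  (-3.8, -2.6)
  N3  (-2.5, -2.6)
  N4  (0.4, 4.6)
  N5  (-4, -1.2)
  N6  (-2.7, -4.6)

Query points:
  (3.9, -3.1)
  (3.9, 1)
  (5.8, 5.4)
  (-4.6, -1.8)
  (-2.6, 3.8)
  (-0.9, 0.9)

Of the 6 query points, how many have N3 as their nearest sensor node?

1

(3.9, -3.1) — d² to each: N1:58, N2:59.54, N3:41.21, N4:71.54, N5:66.02, N6:45.81 → nearest is N3
(3.9, 1) — d² to each: N1:14.13, N2:72.25, N3:53.92, N4:25.21, N5:67.25, N6:74.92 → nearest is N1
(5.8, 5.4) — d² to each: N1:14.9, N2:156.16, N3:132.89, N4:29.8, N5:139.6, N6:172.25 → nearest is N1
(-4.6, -1.8) — d² to each: N1:82.1, N2:1.28, N3:5.05, N4:65.96, N5:0.72, N6:11.45 → nearest is N5
(-2.6, 3.8) — d² to each: N1:22.34, N2:42.4, N3:40.97, N4:9.64, N5:26.96, N6:70.57 → nearest is N4
(-0.9, 0.9) — d² to each: N1:20.56, N2:20.66, N3:14.81, N4:15.38, N5:14.02, N6:33.49 → nearest is N5
1 of the 6 points has N3 as nearest.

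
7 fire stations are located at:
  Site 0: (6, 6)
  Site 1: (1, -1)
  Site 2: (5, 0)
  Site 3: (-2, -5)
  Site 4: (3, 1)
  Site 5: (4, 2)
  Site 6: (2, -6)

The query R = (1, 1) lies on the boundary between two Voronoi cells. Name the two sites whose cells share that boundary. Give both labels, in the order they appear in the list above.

Site 1 and Site 4

Squared distances from R to each site:
d²(R, Site 0) = (1−6)² + (1−6)² = 25 + 25 = 50
d²(R, Site 1) = (1−1)² + (1−(-1))² = 0 + 4 = 4
d²(R, Site 2) = (1−5)² + (1−0)² = 16 + 1 = 17
d²(R, Site 3) = (1−(-2))² + (1−(-5))² = 9 + 36 = 45
d²(R, Site 4) = (1−3)² + (1−1)² = 4 + 0 = 4
d²(R, Site 5) = (1−4)² + (1−2)² = 9 + 1 = 10
d²(R, Site 6) = (1−2)² + (1−(-6))² = 1 + 49 = 50
R is equidistant from Site 1 and Site 4 (both at squared distance 4), and every other site is strictly farther — so R lies on the Site 1–Site 4 Voronoi edge.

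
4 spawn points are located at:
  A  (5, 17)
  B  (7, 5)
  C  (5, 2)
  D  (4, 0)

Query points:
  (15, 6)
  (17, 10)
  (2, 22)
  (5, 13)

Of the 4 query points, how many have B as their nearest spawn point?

2

(15, 6) — d² to each: A:221, B:65, C:116, D:157 → nearest is B
(17, 10) — d² to each: A:193, B:125, C:208, D:269 → nearest is B
(2, 22) — d² to each: A:34, B:314, C:409, D:488 → nearest is A
(5, 13) — d² to each: A:16, B:68, C:121, D:170 → nearest is A
2 of the 4 points have B as nearest.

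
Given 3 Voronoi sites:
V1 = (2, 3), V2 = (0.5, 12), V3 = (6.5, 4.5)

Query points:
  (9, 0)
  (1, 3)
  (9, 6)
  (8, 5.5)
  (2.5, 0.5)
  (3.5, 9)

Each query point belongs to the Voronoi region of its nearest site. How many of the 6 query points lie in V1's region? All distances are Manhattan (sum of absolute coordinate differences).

(9, 0) — d to each: V1:10, V2:20.5, V3:7 → nearest is V3
(1, 3) — d to each: V1:1, V2:9.5, V3:7 → nearest is V1
(9, 6) — d to each: V1:10, V2:14.5, V3:4 → nearest is V3
(8, 5.5) — d to each: V1:8.5, V2:14, V3:2.5 → nearest is V3
(2.5, 0.5) — d to each: V1:3, V2:13.5, V3:8 → nearest is V1
(3.5, 9) — d to each: V1:7.5, V2:6, V3:7.5 → nearest is V2
2 of the 6 points have V1 as nearest.

2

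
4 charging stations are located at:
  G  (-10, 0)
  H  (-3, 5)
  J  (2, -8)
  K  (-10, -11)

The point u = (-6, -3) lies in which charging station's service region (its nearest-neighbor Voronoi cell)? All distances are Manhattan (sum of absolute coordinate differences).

d(u,G) = |-6−(-10)| + |-3−0| = 4 + 3 = 7
d(u,H) = |-6−(-3)| + |-3−5| = 3 + 8 = 11
d(u,J) = |-6−2| + |-3−(-8)| = 8 + 5 = 13
d(u,K) = |-6−(-10)| + |-3−(-11)| = 4 + 8 = 12
Minimum is at G.

G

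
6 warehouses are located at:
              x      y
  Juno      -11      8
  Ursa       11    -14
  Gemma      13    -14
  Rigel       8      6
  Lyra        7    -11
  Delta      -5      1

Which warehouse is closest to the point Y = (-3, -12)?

Since √ is increasing, it suffices to compare squared distances:
d²(Y, Juno) = (-3−(-11))² + (-12−8)² = 64 + 400 = 464
d²(Y, Ursa) = (-3−11)² + (-12−(-14))² = 196 + 4 = 200
d²(Y, Gemma) = (-3−13)² + (-12−(-14))² = 256 + 4 = 260
d²(Y, Rigel) = (-3−8)² + (-12−6)² = 121 + 324 = 445
d²(Y, Lyra) = (-3−7)² + (-12−(-11))² = 100 + 1 = 101
d²(Y, Delta) = (-3−(-5))² + (-12−1)² = 4 + 169 = 173
The smallest is to Lyra, so Y lies in the Voronoi region of Lyra.

Lyra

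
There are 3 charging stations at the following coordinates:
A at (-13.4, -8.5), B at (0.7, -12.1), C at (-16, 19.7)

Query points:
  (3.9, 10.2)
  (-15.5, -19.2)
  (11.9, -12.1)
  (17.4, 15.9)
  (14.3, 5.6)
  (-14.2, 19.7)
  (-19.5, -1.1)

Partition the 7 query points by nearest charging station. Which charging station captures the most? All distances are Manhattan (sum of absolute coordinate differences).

B

(3.9, 10.2) — d to each: A:36, B:25.5, C:29.4 → nearest is B
(-15.5, -19.2) — d to each: A:12.8, B:23.3, C:39.4 → nearest is A
(11.9, -12.1) — d to each: A:28.9, B:11.2, C:59.7 → nearest is B
(17.4, 15.9) — d to each: A:55.2, B:44.7, C:37.2 → nearest is C
(14.3, 5.6) — d to each: A:41.8, B:31.3, C:44.4 → nearest is B
(-14.2, 19.7) — d to each: A:29, B:46.7, C:1.8 → nearest is C
(-19.5, -1.1) — d to each: A:13.5, B:31.2, C:24.3 → nearest is A
Tally — A:2, B:3, C:2. B captures the most (3).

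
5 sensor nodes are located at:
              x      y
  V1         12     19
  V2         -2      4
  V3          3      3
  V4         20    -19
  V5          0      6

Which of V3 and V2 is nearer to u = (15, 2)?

V3

Compare squared distances:
|uV3|² = (15−3)² + (2−3)² = 144 + 1 = 145
|uV2|² = (15−(-2))² + (2−4)² = 289 + 4 = 293
145 < 293, so V3 is closer.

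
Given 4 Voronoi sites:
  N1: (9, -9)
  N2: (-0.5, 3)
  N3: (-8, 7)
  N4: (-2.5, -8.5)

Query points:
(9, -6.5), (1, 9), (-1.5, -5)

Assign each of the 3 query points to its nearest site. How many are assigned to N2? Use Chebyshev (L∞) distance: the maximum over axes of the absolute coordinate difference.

(9, -6.5) — d to each: N1:2.5, N2:9.5, N3:17, N4:11.5 → nearest is N1
(1, 9) — d to each: N1:18, N2:6, N3:9, N4:17.5 → nearest is N2
(-1.5, -5) — d to each: N1:10.5, N2:8, N3:12, N4:3.5 → nearest is N4
1 of the 3 points has N2 as nearest.

1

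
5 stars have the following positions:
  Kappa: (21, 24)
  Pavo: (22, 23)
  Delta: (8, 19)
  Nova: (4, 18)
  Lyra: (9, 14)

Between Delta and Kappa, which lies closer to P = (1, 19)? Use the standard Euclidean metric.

Compare squared distances:
d²(P, Delta) = (1−8)² + (19−19)² = 49 + 0 = 49
d²(P, Kappa) = (1−21)² + (19−24)² = 400 + 25 = 425
49 < 425, so Delta is closer.

Delta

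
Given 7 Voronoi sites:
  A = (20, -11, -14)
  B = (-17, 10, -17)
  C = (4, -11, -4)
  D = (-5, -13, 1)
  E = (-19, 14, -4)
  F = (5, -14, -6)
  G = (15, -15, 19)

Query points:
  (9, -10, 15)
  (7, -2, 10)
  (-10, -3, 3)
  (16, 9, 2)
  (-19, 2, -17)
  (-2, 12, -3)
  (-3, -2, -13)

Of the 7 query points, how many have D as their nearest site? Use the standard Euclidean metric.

(9, -10, 15) — d² to each: A:963, B:2100, C:387, D:401, E:1721, F:473, G:77 → nearest is G
(7, -2, 10) — d² to each: A:826, B:1449, C:286, D:346, E:1128, F:404, G:314 → nearest is C
(-10, -3, 3) — d² to each: A:1253, B:618, C:309, D:129, E:419, F:427, G:1025 → nearest is D
(16, 9, 2) — d² to each: A:672, B:1451, C:580, D:926, E:1286, F:714, G:866 → nearest is C
(-19, 2, -17) — d² to each: A:1699, B:68, C:867, D:745, E:313, F:953, G:2741 → nearest is B
(-2, 12, -3) — d² to each: A:1134, B:425, C:566, D:650, E:294, F:734, G:1502 → nearest is E
(-3, -2, -13) — d² to each: A:611, B:356, C:211, D:321, E:593, F:257, G:1517 → nearest is C
1 of the 7 points has D as nearest.

1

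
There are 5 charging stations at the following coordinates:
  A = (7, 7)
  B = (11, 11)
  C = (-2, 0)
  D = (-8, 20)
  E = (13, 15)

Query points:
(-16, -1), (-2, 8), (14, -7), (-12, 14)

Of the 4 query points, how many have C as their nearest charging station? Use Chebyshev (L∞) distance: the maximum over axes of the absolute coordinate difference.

2

(-16, -1) — d to each: A:23, B:27, C:14, D:21, E:29 → nearest is C
(-2, 8) — d to each: A:9, B:13, C:8, D:12, E:15 → nearest is C
(14, -7) — d to each: A:14, B:18, C:16, D:27, E:22 → nearest is A
(-12, 14) — d to each: A:19, B:23, C:14, D:6, E:25 → nearest is D
2 of the 4 points have C as nearest.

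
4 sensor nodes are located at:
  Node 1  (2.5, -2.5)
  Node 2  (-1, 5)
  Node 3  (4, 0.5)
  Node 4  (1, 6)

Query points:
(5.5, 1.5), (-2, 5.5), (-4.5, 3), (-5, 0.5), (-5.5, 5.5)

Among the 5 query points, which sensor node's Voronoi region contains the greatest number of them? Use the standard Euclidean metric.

(5.5, 1.5) — d² to each: Node 1:25, Node 2:54.5, Node 3:3.25, Node 4:40.5 → nearest is Node 3
(-2, 5.5) — d² to each: Node 1:84.25, Node 2:1.25, Node 3:61, Node 4:9.25 → nearest is Node 2
(-4.5, 3) — d² to each: Node 1:79.25, Node 2:16.25, Node 3:78.5, Node 4:39.25 → nearest is Node 2
(-5, 0.5) — d² to each: Node 1:65.25, Node 2:36.25, Node 3:81, Node 4:66.25 → nearest is Node 2
(-5.5, 5.5) — d² to each: Node 1:128, Node 2:20.5, Node 3:115.25, Node 4:42.5 → nearest is Node 2
Tally — Node 2:4, Node 3:1. Node 2 captures the most (4).

Node 2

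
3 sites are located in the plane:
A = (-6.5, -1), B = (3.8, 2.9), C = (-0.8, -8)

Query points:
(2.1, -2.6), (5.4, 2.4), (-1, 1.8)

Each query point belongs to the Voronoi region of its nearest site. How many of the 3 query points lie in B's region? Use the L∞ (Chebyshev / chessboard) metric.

2

(2.1, -2.6) — d to each: A:8.6, B:5.5, C:5.4 → nearest is C
(5.4, 2.4) — d to each: A:11.9, B:1.6, C:10.4 → nearest is B
(-1, 1.8) — d to each: A:5.5, B:4.8, C:9.8 → nearest is B
2 of the 3 points have B as nearest.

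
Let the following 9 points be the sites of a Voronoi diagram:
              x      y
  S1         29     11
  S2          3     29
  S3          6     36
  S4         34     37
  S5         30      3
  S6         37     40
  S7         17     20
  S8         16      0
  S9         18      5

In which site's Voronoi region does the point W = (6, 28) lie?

S2

Squared Euclidean distances:
|WS1|² = 529 + 289 = 818
|WS2|² = 9 + 1 = 10
|WS3|² = 0 + 64 = 64
|WS4|² = 784 + 81 = 865
|WS5|² = 576 + 625 = 1201
|WS6|² = 961 + 144 = 1105
|WS7|² = 121 + 64 = 185
|WS8|² = 100 + 784 = 884
|WS9|² = 144 + 529 = 673
S2 is nearest.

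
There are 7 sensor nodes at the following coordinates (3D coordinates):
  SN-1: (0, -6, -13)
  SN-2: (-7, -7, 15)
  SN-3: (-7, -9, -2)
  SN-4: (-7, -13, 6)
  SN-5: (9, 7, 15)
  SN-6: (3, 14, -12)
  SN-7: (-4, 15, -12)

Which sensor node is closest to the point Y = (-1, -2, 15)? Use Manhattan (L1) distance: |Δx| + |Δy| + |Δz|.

d(Y, SN-1) = |-1−0| + |-2−(-6)| + |15−(-13)| = 1 + 4 + 28 = 33
d(Y, SN-2) = |-1−(-7)| + |-2−(-7)| + |15−15| = 6 + 5 + 0 = 11
d(Y, SN-3) = |-1−(-7)| + |-2−(-9)| + |15−(-2)| = 6 + 7 + 17 = 30
d(Y, SN-4) = |-1−(-7)| + |-2−(-13)| + |15−6| = 6 + 11 + 9 = 26
d(Y, SN-5) = |-1−9| + |-2−7| + |15−15| = 10 + 9 + 0 = 19
d(Y, SN-6) = |-1−3| + |-2−14| + |15−(-12)| = 4 + 16 + 27 = 47
d(Y, SN-7) = |-1−(-4)| + |-2−15| + |15−(-12)| = 3 + 17 + 27 = 47
Minimum is at SN-2.

SN-2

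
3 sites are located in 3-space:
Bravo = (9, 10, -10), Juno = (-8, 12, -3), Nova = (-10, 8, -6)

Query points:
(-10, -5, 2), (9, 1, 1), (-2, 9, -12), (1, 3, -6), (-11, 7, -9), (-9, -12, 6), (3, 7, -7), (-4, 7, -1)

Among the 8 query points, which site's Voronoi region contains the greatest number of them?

Nova

(-10, -5, 2) — d² to each: Bravo:730, Juno:318, Nova:233 → nearest is Nova
(9, 1, 1) — d² to each: Bravo:202, Juno:426, Nova:459 → nearest is Bravo
(-2, 9, -12) — d² to each: Bravo:126, Juno:126, Nova:101 → nearest is Nova
(1, 3, -6) — d² to each: Bravo:129, Juno:171, Nova:146 → nearest is Bravo
(-11, 7, -9) — d² to each: Bravo:410, Juno:70, Nova:11 → nearest is Nova
(-9, -12, 6) — d² to each: Bravo:1064, Juno:658, Nova:545 → nearest is Nova
(3, 7, -7) — d² to each: Bravo:54, Juno:162, Nova:171 → nearest is Bravo
(-4, 7, -1) — d² to each: Bravo:259, Juno:45, Nova:62 → nearest is Juno
Tally — Bravo:3, Juno:1, Nova:4. Nova captures the most (4).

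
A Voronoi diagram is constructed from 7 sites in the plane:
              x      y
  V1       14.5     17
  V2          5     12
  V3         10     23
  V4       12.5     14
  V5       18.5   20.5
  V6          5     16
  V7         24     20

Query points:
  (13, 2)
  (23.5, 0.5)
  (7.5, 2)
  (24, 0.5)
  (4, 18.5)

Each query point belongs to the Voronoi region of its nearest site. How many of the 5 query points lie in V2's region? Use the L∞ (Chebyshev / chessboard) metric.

2

(13, 2) — d to each: V1:15, V2:10, V3:21, V4:12, V5:18.5, V6:14, V7:18 → nearest is V2
(23.5, 0.5) — d to each: V1:16.5, V2:18.5, V3:22.5, V4:13.5, V5:20, V6:18.5, V7:19.5 → nearest is V4
(7.5, 2) — d to each: V1:15, V2:10, V3:21, V4:12, V5:18.5, V6:14, V7:18 → nearest is V2
(24, 0.5) — d to each: V1:16.5, V2:19, V3:22.5, V4:13.5, V5:20, V6:19, V7:19.5 → nearest is V4
(4, 18.5) — d to each: V1:10.5, V2:6.5, V3:6, V4:8.5, V5:14.5, V6:2.5, V7:20 → nearest is V6
2 of the 5 points have V2 as nearest.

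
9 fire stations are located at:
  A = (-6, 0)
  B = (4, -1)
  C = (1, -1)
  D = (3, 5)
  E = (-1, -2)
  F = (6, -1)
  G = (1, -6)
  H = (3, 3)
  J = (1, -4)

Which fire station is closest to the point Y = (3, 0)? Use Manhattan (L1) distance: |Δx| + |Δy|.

d(Y,A) = 9 + 0 = 9
d(Y,B) = 1 + 1 = 2
d(Y,C) = 2 + 1 = 3
d(Y,D) = 0 + 5 = 5
d(Y,E) = 4 + 2 = 6
d(Y,F) = 3 + 1 = 4
d(Y,G) = 2 + 6 = 8
d(Y,H) = 0 + 3 = 3
d(Y,J) = 2 + 4 = 6
The smallest is to B, so Y lies in the Voronoi region of B.

B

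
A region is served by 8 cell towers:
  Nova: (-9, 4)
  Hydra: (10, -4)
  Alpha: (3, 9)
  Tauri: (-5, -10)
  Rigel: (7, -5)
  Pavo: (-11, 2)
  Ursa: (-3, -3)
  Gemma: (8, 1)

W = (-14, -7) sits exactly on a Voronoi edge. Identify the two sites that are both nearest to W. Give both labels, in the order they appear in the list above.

Squared distances from W to each site:
d²(W, Nova) = (-14−(-9))² + (-7−4)² = 25 + 121 = 146
d²(W, Hydra) = (-14−10)² + (-7−(-4))² = 576 + 9 = 585
d²(W, Alpha) = (-14−3)² + (-7−9)² = 289 + 256 = 545
d²(W, Tauri) = (-14−(-5))² + (-7−(-10))² = 81 + 9 = 90
d²(W, Rigel) = (-14−7)² + (-7−(-5))² = 441 + 4 = 445
d²(W, Pavo) = (-14−(-11))² + (-7−2)² = 9 + 81 = 90
d²(W, Ursa) = (-14−(-3))² + (-7−(-3))² = 121 + 16 = 137
d²(W, Gemma) = (-14−8)² + (-7−1)² = 484 + 64 = 548
W is equidistant from Tauri and Pavo (both at squared distance 90), and every other site is strictly farther — so W lies on the Tauri–Pavo Voronoi edge.

Tauri and Pavo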